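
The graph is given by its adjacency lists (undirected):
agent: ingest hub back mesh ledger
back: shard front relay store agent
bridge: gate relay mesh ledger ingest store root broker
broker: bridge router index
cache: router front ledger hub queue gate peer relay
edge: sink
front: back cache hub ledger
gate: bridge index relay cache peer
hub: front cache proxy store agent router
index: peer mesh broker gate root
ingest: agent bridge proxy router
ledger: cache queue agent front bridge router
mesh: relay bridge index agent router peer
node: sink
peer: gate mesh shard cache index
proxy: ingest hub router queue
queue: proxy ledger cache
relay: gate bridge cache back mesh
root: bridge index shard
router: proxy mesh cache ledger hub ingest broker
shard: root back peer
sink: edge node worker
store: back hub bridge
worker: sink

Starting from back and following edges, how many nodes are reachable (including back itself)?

BFS from back visits: back, shard, front, relay, store, agent, root, peer, cache, hub, ledger, gate, bridge, mesh, ingest, index, router, queue, proxy, broker
Reachable nodes: 20 of 24 total.

20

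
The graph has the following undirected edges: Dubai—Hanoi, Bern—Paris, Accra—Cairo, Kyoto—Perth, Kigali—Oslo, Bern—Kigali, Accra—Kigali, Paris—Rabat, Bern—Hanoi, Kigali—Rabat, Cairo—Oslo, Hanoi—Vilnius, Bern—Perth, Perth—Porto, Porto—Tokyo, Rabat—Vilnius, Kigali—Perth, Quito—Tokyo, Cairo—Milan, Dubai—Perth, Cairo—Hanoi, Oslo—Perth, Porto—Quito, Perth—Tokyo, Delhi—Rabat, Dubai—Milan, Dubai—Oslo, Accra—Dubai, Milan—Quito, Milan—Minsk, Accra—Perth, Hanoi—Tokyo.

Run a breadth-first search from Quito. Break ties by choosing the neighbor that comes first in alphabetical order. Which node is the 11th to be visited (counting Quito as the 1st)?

Visit Quito; enqueue Milan, Porto, Tokyo → queue [Milan, Porto, Tokyo]
Visit Milan; enqueue Cairo, Dubai, Minsk → queue [Porto, Tokyo, Cairo, Dubai, Minsk]
Visit Porto; enqueue Perth → queue [Tokyo, Cairo, Dubai, Minsk, Perth]
Visit Tokyo; enqueue Hanoi → queue [Cairo, Dubai, Minsk, Perth, Hanoi]
Visit Cairo; enqueue Accra, Oslo → queue [Dubai, Minsk, Perth, Hanoi, Accra, Oslo]
Visit Dubai → queue [Minsk, Perth, Hanoi, Accra, Oslo]
Visit Minsk → queue [Perth, Hanoi, Accra, Oslo]
Visit Perth; enqueue Bern, Kigali, Kyoto → queue [Hanoi, Accra, Oslo, Bern, Kigali, Kyoto]
Visit Hanoi; enqueue Vilnius → queue [Accra, Oslo, Bern, Kigali, Kyoto, Vilnius]
Visit Accra → queue [Oslo, Bern, Kigali, Kyoto, Vilnius]
Visit Oslo → queue [Bern, Kigali, Kyoto, Vilnius]
Visit Bern; enqueue Paris → queue [Kigali, Kyoto, Vilnius, Paris]
Visit Kigali; enqueue Rabat → queue [Kyoto, Vilnius, Paris, Rabat]
Visit Kyoto → queue [Vilnius, Paris, Rabat]
Visit Vilnius → queue [Paris, Rabat]
Visit Paris → queue [Rabat]
Visit Rabat; enqueue Delhi → queue [Delhi]
Visit Delhi → queue []

Visit order: Quito, Milan, Porto, Tokyo, Cairo, Dubai, Minsk, Perth, Hanoi, Accra, Oslo, Bern, Kigali, Kyoto, Vilnius, Paris, Rabat, Delhi

Oslo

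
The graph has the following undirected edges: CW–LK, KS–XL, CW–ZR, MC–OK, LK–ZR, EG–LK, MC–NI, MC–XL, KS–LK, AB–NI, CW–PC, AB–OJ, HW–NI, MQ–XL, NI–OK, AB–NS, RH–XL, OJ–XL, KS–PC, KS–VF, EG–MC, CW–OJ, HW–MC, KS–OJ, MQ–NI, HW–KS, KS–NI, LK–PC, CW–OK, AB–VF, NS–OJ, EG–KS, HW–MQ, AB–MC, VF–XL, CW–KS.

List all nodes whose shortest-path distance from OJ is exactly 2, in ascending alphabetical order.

EG, HW, LK, MC, MQ, NI, OK, PC, RH, VF, ZR

Level 0: OJ
Level 1: AB, CW, KS, NS, XL
Level 2: EG, HW, LK, MC, MQ, NI, OK, PC, RH, VF, ZR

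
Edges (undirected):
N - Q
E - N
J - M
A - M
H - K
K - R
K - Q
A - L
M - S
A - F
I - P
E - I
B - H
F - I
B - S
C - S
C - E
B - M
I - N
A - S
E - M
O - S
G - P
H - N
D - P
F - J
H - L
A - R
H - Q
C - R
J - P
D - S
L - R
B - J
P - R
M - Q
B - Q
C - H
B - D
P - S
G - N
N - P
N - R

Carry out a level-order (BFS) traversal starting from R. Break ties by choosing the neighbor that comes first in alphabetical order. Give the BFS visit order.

R A C K L N P F M S E H Q G I D J B O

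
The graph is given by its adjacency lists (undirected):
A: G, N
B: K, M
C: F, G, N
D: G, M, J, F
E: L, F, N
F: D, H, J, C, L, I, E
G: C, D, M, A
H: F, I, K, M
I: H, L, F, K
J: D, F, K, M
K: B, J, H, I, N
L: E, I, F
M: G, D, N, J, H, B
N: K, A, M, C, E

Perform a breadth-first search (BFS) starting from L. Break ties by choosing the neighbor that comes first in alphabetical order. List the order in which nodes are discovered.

L → E → F → I → N → C → D → H → J → K → A → M → G → B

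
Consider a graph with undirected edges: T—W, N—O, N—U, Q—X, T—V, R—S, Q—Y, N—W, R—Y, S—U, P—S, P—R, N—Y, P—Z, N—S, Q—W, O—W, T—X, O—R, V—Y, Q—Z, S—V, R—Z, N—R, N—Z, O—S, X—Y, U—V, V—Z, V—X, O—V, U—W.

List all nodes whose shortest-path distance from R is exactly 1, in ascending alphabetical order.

N, O, P, S, Y, Z

Level 0: R
Level 1: N, O, P, S, Y, Z
Level 2: Q, U, V, W, X
Level 3: T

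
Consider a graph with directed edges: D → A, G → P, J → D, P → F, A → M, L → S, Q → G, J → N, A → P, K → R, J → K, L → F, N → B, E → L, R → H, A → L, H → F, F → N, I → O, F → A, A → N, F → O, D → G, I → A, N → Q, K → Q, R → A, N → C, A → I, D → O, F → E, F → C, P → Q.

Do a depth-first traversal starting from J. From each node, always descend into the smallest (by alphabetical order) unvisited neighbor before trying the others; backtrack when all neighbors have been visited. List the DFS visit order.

J D A I O L F C E N B Q G P S M K R H

Visit J
J → D
D → A
A → I
I → O
A → L
L → F
F → C
F → E
F → N
N → B
N → Q
Q → G
G → P
L → S
A → M
J → K
K → R
R → H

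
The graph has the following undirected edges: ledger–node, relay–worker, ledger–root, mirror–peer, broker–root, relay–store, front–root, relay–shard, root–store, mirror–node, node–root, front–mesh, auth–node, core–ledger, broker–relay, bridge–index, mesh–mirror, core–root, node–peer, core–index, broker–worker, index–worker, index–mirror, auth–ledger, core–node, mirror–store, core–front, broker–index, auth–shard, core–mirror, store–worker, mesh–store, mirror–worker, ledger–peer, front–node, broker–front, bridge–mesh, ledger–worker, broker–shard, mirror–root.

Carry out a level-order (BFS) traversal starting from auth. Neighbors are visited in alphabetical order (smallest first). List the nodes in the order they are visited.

auth, ledger, node, shard, core, peer, root, worker, front, mirror, broker, relay, index, store, mesh, bridge

Visit auth; enqueue ledger, node, shard → queue [ledger, node, shard]
Visit ledger; enqueue core, peer, root, worker → queue [node, shard, core, peer, root, worker]
Visit node; enqueue front, mirror → queue [shard, core, peer, root, worker, front, mirror]
Visit shard; enqueue broker, relay → queue [core, peer, root, worker, front, mirror, broker, relay]
Visit core; enqueue index → queue [peer, root, worker, front, mirror, broker, relay, index]
Visit peer → queue [root, worker, front, mirror, broker, relay, index]
Visit root; enqueue store → queue [worker, front, mirror, broker, relay, index, store]
Visit worker → queue [front, mirror, broker, relay, index, store]
Visit front; enqueue mesh → queue [mirror, broker, relay, index, store, mesh]
Visit mirror → queue [broker, relay, index, store, mesh]
Visit broker → queue [relay, index, store, mesh]
Visit relay → queue [index, store, mesh]
Visit index; enqueue bridge → queue [store, mesh, bridge]
Visit store → queue [mesh, bridge]
Visit mesh → queue [bridge]
Visit bridge → queue []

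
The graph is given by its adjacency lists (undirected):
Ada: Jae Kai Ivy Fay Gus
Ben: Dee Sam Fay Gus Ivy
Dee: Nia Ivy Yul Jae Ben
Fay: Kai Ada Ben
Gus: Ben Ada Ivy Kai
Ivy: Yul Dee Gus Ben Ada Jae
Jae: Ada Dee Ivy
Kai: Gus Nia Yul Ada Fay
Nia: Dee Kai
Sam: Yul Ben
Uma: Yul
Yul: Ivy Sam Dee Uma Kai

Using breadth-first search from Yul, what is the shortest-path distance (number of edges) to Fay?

2

Level 0: Yul
Level 1: Dee, Ivy, Kai, Sam, Uma
Level 2: Ada, Ben, Fay, Gus, Jae, Nia
Fay first appears at level 2.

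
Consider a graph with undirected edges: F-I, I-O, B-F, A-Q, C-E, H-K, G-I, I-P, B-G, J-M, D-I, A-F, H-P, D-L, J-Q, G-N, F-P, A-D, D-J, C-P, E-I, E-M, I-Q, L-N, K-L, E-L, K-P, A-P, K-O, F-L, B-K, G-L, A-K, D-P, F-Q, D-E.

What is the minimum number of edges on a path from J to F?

2

Level 0: J
Level 1: D, M, Q
Level 2: A, E, F, I, L, P
Level 3: B, C, G, H, K, N, O
F first appears at level 2.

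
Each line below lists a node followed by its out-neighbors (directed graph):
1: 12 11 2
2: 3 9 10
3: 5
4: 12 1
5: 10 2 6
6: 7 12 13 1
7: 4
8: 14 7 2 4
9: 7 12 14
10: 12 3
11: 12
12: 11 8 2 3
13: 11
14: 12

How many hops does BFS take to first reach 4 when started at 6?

2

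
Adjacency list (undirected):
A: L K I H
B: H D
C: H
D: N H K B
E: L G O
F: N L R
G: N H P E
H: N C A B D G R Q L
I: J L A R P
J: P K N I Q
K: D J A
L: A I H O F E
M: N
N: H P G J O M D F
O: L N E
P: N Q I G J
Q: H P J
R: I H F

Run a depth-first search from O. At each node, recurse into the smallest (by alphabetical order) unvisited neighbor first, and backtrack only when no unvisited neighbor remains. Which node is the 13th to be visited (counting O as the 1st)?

L

Visit O
O → E
E → G
G → H
H → A
A → I
I → J
J → K
K → D
D → B
D → N
N → F
F → L
F → R
N → M
N → P
P → Q
H → C

Visit order: O, E, G, H, A, I, J, K, D, B, N, F, L, R, M, P, Q, C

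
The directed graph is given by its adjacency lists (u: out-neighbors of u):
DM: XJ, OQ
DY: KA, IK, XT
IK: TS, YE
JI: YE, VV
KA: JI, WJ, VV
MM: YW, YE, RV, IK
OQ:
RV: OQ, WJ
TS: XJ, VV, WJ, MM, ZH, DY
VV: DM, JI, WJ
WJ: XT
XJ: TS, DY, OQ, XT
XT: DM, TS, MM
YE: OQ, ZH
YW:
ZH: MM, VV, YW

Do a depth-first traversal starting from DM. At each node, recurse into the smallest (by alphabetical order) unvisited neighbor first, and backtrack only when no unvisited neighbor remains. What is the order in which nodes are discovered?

Visit DM
DM → OQ
DM → XJ
XJ → DY
DY → IK
IK → TS
TS → MM
MM → RV
RV → WJ
WJ → XT
MM → YE
YE → ZH
ZH → VV
VV → JI
ZH → YW
DY → KA

DM, OQ, XJ, DY, IK, TS, MM, RV, WJ, XT, YE, ZH, VV, JI, YW, KA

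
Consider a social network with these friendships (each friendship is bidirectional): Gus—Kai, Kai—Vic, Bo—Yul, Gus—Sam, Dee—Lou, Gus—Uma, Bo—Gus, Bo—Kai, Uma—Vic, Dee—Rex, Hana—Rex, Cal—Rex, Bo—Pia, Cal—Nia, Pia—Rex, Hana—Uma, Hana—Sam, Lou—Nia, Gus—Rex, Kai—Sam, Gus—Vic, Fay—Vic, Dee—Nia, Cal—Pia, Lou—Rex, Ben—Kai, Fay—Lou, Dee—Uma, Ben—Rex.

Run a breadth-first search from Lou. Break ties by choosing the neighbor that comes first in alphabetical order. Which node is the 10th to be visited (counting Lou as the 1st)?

Visit Lou; enqueue Dee, Fay, Nia, Rex → queue [Dee, Fay, Nia, Rex]
Visit Dee; enqueue Uma → queue [Fay, Nia, Rex, Uma]
Visit Fay; enqueue Vic → queue [Nia, Rex, Uma, Vic]
Visit Nia; enqueue Cal → queue [Rex, Uma, Vic, Cal]
Visit Rex; enqueue Ben, Gus, Hana, Pia → queue [Uma, Vic, Cal, Ben, Gus, Hana, Pia]
Visit Uma → queue [Vic, Cal, Ben, Gus, Hana, Pia]
Visit Vic; enqueue Kai → queue [Cal, Ben, Gus, Hana, Pia, Kai]
Visit Cal → queue [Ben, Gus, Hana, Pia, Kai]
Visit Ben → queue [Gus, Hana, Pia, Kai]
Visit Gus; enqueue Bo, Sam → queue [Hana, Pia, Kai, Bo, Sam]
Visit Hana → queue [Pia, Kai, Bo, Sam]
Visit Pia → queue [Kai, Bo, Sam]
Visit Kai → queue [Bo, Sam]
Visit Bo; enqueue Yul → queue [Sam, Yul]
Visit Sam → queue [Yul]
Visit Yul → queue []

Visit order: Lou, Dee, Fay, Nia, Rex, Uma, Vic, Cal, Ben, Gus, Hana, Pia, Kai, Bo, Sam, Yul

Gus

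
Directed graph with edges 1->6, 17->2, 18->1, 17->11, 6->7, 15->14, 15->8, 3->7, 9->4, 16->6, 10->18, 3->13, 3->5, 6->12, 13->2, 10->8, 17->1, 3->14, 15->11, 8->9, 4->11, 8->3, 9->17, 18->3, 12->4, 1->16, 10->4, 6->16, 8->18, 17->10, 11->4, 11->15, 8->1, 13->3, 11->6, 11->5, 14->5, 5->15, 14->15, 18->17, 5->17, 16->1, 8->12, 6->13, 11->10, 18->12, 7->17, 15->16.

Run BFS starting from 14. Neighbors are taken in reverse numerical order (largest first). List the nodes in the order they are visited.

14 -> 15 -> 5 -> 16 -> 11 -> 8 -> 17 -> 6 -> 1 -> 10 -> 4 -> 18 -> 12 -> 9 -> 3 -> 2 -> 13 -> 7

Visit 14; enqueue 15, 5 → queue [15, 5]
Visit 15; enqueue 16, 11, 8 → queue [5, 16, 11, 8]
Visit 5; enqueue 17 → queue [16, 11, 8, 17]
Visit 16; enqueue 6, 1 → queue [11, 8, 17, 6, 1]
Visit 11; enqueue 10, 4 → queue [8, 17, 6, 1, 10, 4]
Visit 8; enqueue 18, 12, 9, 3 → queue [17, 6, 1, 10, 4, 18, 12, 9, 3]
Visit 17; enqueue 2 → queue [6, 1, 10, 4, 18, 12, 9, 3, 2]
Visit 6; enqueue 13, 7 → queue [1, 10, 4, 18, 12, 9, 3, 2, 13, 7]
Visit 1 → queue [10, 4, 18, 12, 9, 3, 2, 13, 7]
Visit 10 → queue [4, 18, 12, 9, 3, 2, 13, 7]
Visit 4 → queue [18, 12, 9, 3, 2, 13, 7]
Visit 18 → queue [12, 9, 3, 2, 13, 7]
Visit 12 → queue [9, 3, 2, 13, 7]
Visit 9 → queue [3, 2, 13, 7]
Visit 3 → queue [2, 13, 7]
Visit 2 → queue [13, 7]
Visit 13 → queue [7]
Visit 7 → queue []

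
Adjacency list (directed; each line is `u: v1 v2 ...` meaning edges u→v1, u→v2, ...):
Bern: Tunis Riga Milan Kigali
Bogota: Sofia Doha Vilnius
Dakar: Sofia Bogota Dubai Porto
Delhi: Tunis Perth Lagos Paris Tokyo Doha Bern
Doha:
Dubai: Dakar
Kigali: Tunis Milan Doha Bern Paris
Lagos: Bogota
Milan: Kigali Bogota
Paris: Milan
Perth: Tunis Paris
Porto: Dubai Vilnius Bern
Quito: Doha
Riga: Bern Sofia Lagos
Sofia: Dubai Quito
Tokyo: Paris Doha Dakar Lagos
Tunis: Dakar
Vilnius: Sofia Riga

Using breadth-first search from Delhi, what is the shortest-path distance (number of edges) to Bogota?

2

Level 0: Delhi
Level 1: Bern, Doha, Lagos, Paris, Perth, Tokyo, Tunis
Level 2: Bogota, Dakar, Kigali, Milan, Riga
Level 3: Dubai, Porto, Sofia, Vilnius
Level 4: Quito
Bogota first appears at level 2.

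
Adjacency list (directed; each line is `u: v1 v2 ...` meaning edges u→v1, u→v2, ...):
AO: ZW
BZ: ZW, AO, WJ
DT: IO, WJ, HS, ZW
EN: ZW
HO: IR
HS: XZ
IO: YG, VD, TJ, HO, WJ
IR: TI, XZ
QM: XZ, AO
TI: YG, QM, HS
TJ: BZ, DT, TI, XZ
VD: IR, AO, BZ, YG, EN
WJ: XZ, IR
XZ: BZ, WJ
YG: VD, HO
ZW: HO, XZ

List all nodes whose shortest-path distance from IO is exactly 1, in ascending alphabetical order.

Level 0: IO
Level 1: HO, TJ, VD, WJ, YG
Level 2: AO, BZ, DT, EN, IR, TI, XZ
Level 3: HS, QM, ZW

HO, TJ, VD, WJ, YG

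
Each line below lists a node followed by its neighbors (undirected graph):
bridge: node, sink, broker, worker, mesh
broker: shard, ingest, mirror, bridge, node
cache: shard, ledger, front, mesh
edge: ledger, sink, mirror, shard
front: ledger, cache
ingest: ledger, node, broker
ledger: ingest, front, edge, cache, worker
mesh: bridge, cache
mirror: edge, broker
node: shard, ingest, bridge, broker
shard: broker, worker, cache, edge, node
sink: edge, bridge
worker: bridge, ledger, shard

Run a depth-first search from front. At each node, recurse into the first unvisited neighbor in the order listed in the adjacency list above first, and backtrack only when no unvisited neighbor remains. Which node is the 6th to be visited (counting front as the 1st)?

broker

Visit front
front → ledger
ledger → ingest
ingest → node
node → shard
shard → broker
broker → mirror
mirror → edge
edge → sink
sink → bridge
bridge → worker
bridge → mesh
mesh → cache

Visit order: front, ledger, ingest, node, shard, broker, mirror, edge, sink, bridge, worker, mesh, cache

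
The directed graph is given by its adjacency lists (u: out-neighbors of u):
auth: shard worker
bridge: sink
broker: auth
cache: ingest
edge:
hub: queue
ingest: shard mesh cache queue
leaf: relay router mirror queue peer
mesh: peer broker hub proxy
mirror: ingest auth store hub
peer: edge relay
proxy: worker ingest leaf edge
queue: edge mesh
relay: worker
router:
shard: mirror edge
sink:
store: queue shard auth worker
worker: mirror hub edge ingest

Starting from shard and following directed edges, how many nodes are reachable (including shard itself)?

17

BFS from shard visits: shard, mirror, edge, ingest, auth, store, hub, mesh, cache, queue, worker, peer, broker, proxy, relay, leaf, router
Reachable nodes: 17 of 19 total.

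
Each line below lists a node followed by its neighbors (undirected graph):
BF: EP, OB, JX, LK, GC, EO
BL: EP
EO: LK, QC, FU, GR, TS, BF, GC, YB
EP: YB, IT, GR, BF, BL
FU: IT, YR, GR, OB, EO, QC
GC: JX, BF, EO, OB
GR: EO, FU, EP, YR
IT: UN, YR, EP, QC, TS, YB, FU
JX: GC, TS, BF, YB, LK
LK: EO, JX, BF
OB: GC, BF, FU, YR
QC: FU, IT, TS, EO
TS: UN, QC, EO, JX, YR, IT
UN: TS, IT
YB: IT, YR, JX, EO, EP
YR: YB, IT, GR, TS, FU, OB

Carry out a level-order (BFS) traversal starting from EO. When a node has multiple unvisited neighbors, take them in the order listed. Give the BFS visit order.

EO → LK → QC → FU → GR → TS → BF → GC → YB → JX → IT → YR → OB → EP → UN → BL

Visit EO; enqueue LK, QC, FU, GR, TS, BF, GC, YB → queue [LK, QC, FU, GR, TS, BF, GC, YB]
Visit LK; enqueue JX → queue [QC, FU, GR, TS, BF, GC, YB, JX]
Visit QC; enqueue IT → queue [FU, GR, TS, BF, GC, YB, JX, IT]
Visit FU; enqueue YR, OB → queue [GR, TS, BF, GC, YB, JX, IT, YR, OB]
Visit GR; enqueue EP → queue [TS, BF, GC, YB, JX, IT, YR, OB, EP]
Visit TS; enqueue UN → queue [BF, GC, YB, JX, IT, YR, OB, EP, UN]
Visit BF → queue [GC, YB, JX, IT, YR, OB, EP, UN]
Visit GC → queue [YB, JX, IT, YR, OB, EP, UN]
Visit YB → queue [JX, IT, YR, OB, EP, UN]
Visit JX → queue [IT, YR, OB, EP, UN]
Visit IT → queue [YR, OB, EP, UN]
Visit YR → queue [OB, EP, UN]
Visit OB → queue [EP, UN]
Visit EP; enqueue BL → queue [UN, BL]
Visit UN → queue [BL]
Visit BL → queue []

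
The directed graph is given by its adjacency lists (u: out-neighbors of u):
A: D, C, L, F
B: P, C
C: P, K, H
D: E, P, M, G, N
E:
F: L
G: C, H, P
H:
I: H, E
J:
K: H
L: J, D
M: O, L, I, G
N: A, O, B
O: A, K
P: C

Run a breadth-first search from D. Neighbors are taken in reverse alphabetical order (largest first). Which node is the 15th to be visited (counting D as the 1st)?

Visit D; enqueue P, N, M, G, E → queue [P, N, M, G, E]
Visit P; enqueue C → queue [N, M, G, E, C]
Visit N; enqueue O, B, A → queue [M, G, E, C, O, B, A]
Visit M; enqueue L, I → queue [G, E, C, O, B, A, L, I]
Visit G; enqueue H → queue [E, C, O, B, A, L, I, H]
Visit E → queue [C, O, B, A, L, I, H]
Visit C; enqueue K → queue [O, B, A, L, I, H, K]
Visit O → queue [B, A, L, I, H, K]
Visit B → queue [A, L, I, H, K]
Visit A; enqueue F → queue [L, I, H, K, F]
Visit L; enqueue J → queue [I, H, K, F, J]
Visit I → queue [H, K, F, J]
Visit H → queue [K, F, J]
Visit K → queue [F, J]
Visit F → queue [J]
Visit J → queue []

Visit order: D, P, N, M, G, E, C, O, B, A, L, I, H, K, F, J

F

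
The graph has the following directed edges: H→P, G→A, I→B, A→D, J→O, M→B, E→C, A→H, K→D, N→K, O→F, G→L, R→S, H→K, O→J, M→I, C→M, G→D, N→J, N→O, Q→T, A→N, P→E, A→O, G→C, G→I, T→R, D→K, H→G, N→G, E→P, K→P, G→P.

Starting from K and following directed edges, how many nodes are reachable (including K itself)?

BFS from K visits: K, P, D, E, C, M, I, B
Reachable nodes: 8 of 20 total.

8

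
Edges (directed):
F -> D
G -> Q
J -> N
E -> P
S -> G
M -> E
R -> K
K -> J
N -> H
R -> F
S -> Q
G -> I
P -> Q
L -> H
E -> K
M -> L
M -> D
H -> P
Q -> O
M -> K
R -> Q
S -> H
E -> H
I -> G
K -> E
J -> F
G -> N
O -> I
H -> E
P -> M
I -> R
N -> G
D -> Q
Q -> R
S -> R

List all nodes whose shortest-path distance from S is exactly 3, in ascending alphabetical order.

D, J, M

Level 0: S
Level 1: G, H, Q, R
Level 2: E, F, I, K, N, O, P
Level 3: D, J, M
Level 4: L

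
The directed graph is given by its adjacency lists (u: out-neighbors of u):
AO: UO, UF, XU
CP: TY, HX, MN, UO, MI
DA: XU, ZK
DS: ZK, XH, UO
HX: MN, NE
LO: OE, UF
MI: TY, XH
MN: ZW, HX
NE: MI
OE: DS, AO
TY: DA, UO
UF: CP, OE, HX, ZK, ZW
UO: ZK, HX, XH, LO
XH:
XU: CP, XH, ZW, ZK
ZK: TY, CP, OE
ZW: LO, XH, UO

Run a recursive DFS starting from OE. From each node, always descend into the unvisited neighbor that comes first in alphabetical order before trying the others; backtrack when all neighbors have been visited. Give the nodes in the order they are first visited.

OE AO UF CP HX MN ZW LO UO XH ZK TY DA XU NE MI DS

Visit OE
OE → AO
AO → UF
UF → CP
CP → HX
HX → MN
MN → ZW
ZW → LO
ZW → UO
UO → XH
UO → ZK
ZK → TY
TY → DA
DA → XU
HX → NE
NE → MI
OE → DS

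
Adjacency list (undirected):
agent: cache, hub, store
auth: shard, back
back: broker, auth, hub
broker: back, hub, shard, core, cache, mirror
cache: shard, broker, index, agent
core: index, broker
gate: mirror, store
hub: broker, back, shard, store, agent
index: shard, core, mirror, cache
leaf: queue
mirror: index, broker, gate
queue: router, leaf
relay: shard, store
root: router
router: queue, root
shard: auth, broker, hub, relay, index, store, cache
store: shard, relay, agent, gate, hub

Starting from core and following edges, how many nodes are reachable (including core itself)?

BFS from core visits: core, index, broker, shard, mirror, cache, back, hub, auth, relay, store, gate, agent
Reachable nodes: 13 of 17 total.

13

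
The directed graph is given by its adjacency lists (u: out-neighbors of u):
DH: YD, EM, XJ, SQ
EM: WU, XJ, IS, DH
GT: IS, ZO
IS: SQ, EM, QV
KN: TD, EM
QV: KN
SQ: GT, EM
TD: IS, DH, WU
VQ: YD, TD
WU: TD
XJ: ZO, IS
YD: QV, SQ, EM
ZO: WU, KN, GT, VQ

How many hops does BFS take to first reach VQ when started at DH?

3

Level 0: DH
Level 1: EM, SQ, XJ, YD
Level 2: GT, IS, QV, WU, ZO
Level 3: KN, TD, VQ
VQ first appears at level 3.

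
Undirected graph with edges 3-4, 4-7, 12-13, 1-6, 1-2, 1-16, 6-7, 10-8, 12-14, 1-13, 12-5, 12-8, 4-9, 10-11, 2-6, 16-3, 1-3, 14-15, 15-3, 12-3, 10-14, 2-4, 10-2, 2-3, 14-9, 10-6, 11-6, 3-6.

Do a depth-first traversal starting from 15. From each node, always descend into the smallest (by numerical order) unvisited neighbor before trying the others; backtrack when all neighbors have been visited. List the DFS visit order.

15, 3, 1, 2, 4, 7, 6, 10, 8, 12, 5, 13, 14, 9, 11, 16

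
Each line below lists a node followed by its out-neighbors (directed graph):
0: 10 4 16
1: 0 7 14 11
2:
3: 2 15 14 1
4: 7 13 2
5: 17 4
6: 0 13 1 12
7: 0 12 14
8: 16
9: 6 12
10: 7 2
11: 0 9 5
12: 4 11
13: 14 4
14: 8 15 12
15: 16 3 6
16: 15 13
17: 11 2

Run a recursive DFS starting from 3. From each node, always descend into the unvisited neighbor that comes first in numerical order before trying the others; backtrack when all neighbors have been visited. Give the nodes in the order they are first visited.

Visit 3
3 → 1
1 → 0
0 → 4
4 → 2
4 → 7
7 → 12
12 → 11
11 → 5
5 → 17
11 → 9
9 → 6
6 → 13
13 → 14
14 → 8
8 → 16
16 → 15
0 → 10

3 1 0 4 2 7 12 11 5 17 9 6 13 14 8 16 15 10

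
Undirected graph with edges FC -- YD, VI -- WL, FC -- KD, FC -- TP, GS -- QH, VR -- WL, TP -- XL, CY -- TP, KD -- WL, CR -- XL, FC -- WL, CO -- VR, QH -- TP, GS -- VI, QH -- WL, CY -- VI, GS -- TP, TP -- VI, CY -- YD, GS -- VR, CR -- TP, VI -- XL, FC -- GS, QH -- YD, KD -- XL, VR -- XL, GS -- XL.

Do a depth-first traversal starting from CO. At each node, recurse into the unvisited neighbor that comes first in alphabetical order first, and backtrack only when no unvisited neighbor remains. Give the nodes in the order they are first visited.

Visit CO
CO → VR
VR → GS
GS → FC
FC → KD
KD → WL
WL → QH
QH → TP
TP → CR
CR → XL
XL → VI
VI → CY
CY → YD

CO, VR, GS, FC, KD, WL, QH, TP, CR, XL, VI, CY, YD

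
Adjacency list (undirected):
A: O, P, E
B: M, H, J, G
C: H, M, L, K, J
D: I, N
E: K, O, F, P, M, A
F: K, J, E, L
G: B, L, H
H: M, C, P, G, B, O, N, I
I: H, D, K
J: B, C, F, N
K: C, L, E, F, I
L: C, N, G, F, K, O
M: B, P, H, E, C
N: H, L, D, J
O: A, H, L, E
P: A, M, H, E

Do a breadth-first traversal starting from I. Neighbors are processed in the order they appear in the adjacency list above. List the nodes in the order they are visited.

Visit I; enqueue H, D, K → queue [H, D, K]
Visit H; enqueue M, C, P, G, B, O, N → queue [D, K, M, C, P, G, B, O, N]
Visit D → queue [K, M, C, P, G, B, O, N]
Visit K; enqueue L, E, F → queue [M, C, P, G, B, O, N, L, E, F]
Visit M → queue [C, P, G, B, O, N, L, E, F]
Visit C; enqueue J → queue [P, G, B, O, N, L, E, F, J]
Visit P; enqueue A → queue [G, B, O, N, L, E, F, J, A]
Visit G → queue [B, O, N, L, E, F, J, A]
Visit B → queue [O, N, L, E, F, J, A]
Visit O → queue [N, L, E, F, J, A]
Visit N → queue [L, E, F, J, A]
Visit L → queue [E, F, J, A]
Visit E → queue [F, J, A]
Visit F → queue [J, A]
Visit J → queue [A]
Visit A → queue []

I, H, D, K, M, C, P, G, B, O, N, L, E, F, J, A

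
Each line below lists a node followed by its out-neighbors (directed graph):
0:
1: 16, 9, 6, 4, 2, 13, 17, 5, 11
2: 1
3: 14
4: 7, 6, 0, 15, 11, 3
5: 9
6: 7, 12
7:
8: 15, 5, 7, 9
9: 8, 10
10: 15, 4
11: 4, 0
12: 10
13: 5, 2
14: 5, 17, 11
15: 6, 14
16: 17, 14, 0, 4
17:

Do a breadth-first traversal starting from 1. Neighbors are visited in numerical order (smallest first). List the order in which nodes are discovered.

1, 2, 4, 5, 6, 9, 11, 13, 16, 17, 0, 3, 7, 15, 12, 8, 10, 14

Visit 1; enqueue 2, 4, 5, 6, 9, 11, 13, 16, 17 → queue [2, 4, 5, 6, 9, 11, 13, 16, 17]
Visit 2 → queue [4, 5, 6, 9, 11, 13, 16, 17]
Visit 4; enqueue 0, 3, 7, 15 → queue [5, 6, 9, 11, 13, 16, 17, 0, 3, 7, 15]
Visit 5 → queue [6, 9, 11, 13, 16, 17, 0, 3, 7, 15]
Visit 6; enqueue 12 → queue [9, 11, 13, 16, 17, 0, 3, 7, 15, 12]
Visit 9; enqueue 8, 10 → queue [11, 13, 16, 17, 0, 3, 7, 15, 12, 8, 10]
Visit 11 → queue [13, 16, 17, 0, 3, 7, 15, 12, 8, 10]
Visit 13 → queue [16, 17, 0, 3, 7, 15, 12, 8, 10]
Visit 16; enqueue 14 → queue [17, 0, 3, 7, 15, 12, 8, 10, 14]
Visit 17 → queue [0, 3, 7, 15, 12, 8, 10, 14]
Visit 0 → queue [3, 7, 15, 12, 8, 10, 14]
Visit 3 → queue [7, 15, 12, 8, 10, 14]
Visit 7 → queue [15, 12, 8, 10, 14]
Visit 15 → queue [12, 8, 10, 14]
Visit 12 → queue [8, 10, 14]
Visit 8 → queue [10, 14]
Visit 10 → queue [14]
Visit 14 → queue []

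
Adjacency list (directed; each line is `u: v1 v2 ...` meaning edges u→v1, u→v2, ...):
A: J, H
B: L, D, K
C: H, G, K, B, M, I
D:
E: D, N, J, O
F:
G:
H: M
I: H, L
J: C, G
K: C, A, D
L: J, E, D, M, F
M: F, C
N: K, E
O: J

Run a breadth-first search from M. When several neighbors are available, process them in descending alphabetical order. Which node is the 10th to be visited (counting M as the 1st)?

A

Visit M; enqueue F, C → queue [F, C]
Visit F → queue [C]
Visit C; enqueue K, I, H, G, B → queue [K, I, H, G, B]
Visit K; enqueue D, A → queue [I, H, G, B, D, A]
Visit I; enqueue L → queue [H, G, B, D, A, L]
Visit H → queue [G, B, D, A, L]
Visit G → queue [B, D, A, L]
Visit B → queue [D, A, L]
Visit D → queue [A, L]
Visit A; enqueue J → queue [L, J]
Visit L; enqueue E → queue [J, E]
Visit J → queue [E]
Visit E; enqueue O, N → queue [O, N]
Visit O → queue [N]
Visit N → queue []

Visit order: M, F, C, K, I, H, G, B, D, A, L, J, E, O, N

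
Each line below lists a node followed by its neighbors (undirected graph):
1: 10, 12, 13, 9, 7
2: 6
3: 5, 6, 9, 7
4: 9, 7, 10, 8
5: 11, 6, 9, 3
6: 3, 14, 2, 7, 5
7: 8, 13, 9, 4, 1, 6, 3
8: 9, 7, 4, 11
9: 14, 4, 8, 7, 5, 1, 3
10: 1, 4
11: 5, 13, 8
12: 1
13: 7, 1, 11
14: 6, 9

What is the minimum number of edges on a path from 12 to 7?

2

Level 0: 12
Level 1: 1
Level 2: 7, 9, 10, 13
Level 3: 3, 4, 5, 6, 8, 11, 14
Level 4: 2
7 first appears at level 2.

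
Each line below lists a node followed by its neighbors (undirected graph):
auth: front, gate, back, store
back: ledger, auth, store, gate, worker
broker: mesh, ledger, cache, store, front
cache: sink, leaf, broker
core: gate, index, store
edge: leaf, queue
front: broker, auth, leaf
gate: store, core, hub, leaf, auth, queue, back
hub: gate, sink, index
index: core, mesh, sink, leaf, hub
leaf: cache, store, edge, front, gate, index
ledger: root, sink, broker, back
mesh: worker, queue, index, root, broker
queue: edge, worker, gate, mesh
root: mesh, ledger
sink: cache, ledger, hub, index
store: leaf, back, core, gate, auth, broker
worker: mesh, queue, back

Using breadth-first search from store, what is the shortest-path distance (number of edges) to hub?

Level 0: store
Level 1: auth, back, broker, core, gate, leaf
Level 2: cache, edge, front, hub, index, ledger, mesh, queue, worker
Level 3: root, sink
hub first appears at level 2.

2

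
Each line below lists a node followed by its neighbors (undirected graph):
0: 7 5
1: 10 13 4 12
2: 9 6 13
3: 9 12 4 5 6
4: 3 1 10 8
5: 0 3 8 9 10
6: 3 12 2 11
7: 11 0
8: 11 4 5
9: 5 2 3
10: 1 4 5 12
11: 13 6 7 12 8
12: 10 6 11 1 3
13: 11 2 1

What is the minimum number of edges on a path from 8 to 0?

2

Level 0: 8
Level 1: 4, 5, 11
Level 2: 0, 1, 3, 6, 7, 9, 10, 12, 13
Level 3: 2
0 first appears at level 2.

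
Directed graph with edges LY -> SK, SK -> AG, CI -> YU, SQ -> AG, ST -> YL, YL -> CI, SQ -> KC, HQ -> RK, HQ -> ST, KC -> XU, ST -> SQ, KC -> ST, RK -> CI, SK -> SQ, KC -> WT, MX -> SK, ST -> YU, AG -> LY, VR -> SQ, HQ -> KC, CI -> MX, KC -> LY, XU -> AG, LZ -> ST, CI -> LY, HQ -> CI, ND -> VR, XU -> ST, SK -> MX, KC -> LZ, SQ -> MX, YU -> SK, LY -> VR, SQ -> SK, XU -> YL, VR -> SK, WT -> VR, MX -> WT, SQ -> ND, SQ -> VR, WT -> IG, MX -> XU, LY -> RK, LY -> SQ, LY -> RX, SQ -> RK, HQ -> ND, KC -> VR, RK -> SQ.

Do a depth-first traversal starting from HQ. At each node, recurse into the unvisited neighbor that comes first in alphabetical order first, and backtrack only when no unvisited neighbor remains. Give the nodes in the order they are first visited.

Visit HQ
HQ → CI
CI → LY
LY → RK
RK → SQ
SQ → AG
SQ → KC
KC → LZ
LZ → ST
ST → YL
ST → YU
YU → SK
SK → MX
MX → WT
WT → IG
WT → VR
MX → XU
SQ → ND
LY → RX

HQ, CI, LY, RK, SQ, AG, KC, LZ, ST, YL, YU, SK, MX, WT, IG, VR, XU, ND, RX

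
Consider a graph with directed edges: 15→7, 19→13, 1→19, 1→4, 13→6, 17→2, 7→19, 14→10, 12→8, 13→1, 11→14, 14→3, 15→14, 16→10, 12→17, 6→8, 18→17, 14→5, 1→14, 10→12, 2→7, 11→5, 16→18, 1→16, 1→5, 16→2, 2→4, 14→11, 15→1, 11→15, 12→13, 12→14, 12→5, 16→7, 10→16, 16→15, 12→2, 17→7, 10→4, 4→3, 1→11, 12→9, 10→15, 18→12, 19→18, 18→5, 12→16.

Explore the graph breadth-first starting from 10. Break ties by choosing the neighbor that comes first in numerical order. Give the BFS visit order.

Visit 10; enqueue 4, 12, 15, 16 → queue [4, 12, 15, 16]
Visit 4; enqueue 3 → queue [12, 15, 16, 3]
Visit 12; enqueue 2, 5, 8, 9, 13, 14, 17 → queue [15, 16, 3, 2, 5, 8, 9, 13, 14, 17]
Visit 15; enqueue 1, 7 → queue [16, 3, 2, 5, 8, 9, 13, 14, 17, 1, 7]
Visit 16; enqueue 18 → queue [3, 2, 5, 8, 9, 13, 14, 17, 1, 7, 18]
Visit 3 → queue [2, 5, 8, 9, 13, 14, 17, 1, 7, 18]
Visit 2 → queue [5, 8, 9, 13, 14, 17, 1, 7, 18]
Visit 5 → queue [8, 9, 13, 14, 17, 1, 7, 18]
Visit 8 → queue [9, 13, 14, 17, 1, 7, 18]
Visit 9 → queue [13, 14, 17, 1, 7, 18]
Visit 13; enqueue 6 → queue [14, 17, 1, 7, 18, 6]
Visit 14; enqueue 11 → queue [17, 1, 7, 18, 6, 11]
Visit 17 → queue [1, 7, 18, 6, 11]
Visit 1; enqueue 19 → queue [7, 18, 6, 11, 19]
Visit 7 → queue [18, 6, 11, 19]
Visit 18 → queue [6, 11, 19]
Visit 6 → queue [11, 19]
Visit 11 → queue [19]
Visit 19 → queue []

10 4 12 15 16 3 2 5 8 9 13 14 17 1 7 18 6 11 19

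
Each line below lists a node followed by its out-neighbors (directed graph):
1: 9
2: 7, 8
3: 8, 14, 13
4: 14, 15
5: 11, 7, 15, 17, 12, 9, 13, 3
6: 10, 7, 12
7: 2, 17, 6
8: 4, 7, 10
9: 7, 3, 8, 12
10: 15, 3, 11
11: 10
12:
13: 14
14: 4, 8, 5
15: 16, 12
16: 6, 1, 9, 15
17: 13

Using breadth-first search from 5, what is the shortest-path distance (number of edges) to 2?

Level 0: 5
Level 1: 3, 7, 9, 11, 12, 13, 15, 17
Level 2: 2, 6, 8, 10, 14, 16
Level 3: 1, 4
2 first appears at level 2.

2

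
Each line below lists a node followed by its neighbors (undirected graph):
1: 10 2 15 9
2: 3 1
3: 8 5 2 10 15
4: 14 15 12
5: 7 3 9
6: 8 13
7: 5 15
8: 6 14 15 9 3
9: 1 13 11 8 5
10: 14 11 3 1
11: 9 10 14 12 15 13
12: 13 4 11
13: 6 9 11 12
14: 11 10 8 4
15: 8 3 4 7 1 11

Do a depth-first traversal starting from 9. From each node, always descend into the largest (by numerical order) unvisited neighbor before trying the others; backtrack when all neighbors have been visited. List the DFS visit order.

9 → 13 → 12 → 11 → 15 → 8 → 14 → 10 → 3 → 5 → 7 → 2 → 1 → 4 → 6

Visit 9
9 → 13
13 → 12
12 → 11
11 → 15
15 → 8
8 → 14
14 → 10
10 → 3
3 → 5
5 → 7
3 → 2
2 → 1
14 → 4
8 → 6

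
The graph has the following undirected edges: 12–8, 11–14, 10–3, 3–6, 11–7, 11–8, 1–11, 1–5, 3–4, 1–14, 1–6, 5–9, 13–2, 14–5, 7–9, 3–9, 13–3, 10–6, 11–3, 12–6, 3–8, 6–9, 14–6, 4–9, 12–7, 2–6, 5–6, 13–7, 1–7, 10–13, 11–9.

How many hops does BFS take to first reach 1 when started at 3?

Level 0: 3
Level 1: 4, 6, 8, 9, 10, 11, 13
Level 2: 1, 2, 5, 7, 12, 14
1 first appears at level 2.

2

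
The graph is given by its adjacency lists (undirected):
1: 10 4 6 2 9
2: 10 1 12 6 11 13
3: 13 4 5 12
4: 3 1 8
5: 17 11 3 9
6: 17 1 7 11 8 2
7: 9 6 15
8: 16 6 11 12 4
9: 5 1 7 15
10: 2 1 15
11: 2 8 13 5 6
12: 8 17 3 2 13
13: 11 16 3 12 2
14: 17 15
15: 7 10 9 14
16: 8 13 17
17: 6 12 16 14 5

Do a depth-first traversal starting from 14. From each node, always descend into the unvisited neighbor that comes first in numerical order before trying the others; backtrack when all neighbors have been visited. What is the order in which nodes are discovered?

14 → 15 → 7 → 6 → 1 → 2 → 10 → 11 → 5 → 3 → 4 → 8 → 12 → 13 → 16 → 17 → 9

Visit 14
14 → 15
15 → 7
7 → 6
6 → 1
1 → 2
2 → 10
2 → 11
11 → 5
5 → 3
3 → 4
4 → 8
8 → 12
12 → 13
13 → 16
16 → 17
5 → 9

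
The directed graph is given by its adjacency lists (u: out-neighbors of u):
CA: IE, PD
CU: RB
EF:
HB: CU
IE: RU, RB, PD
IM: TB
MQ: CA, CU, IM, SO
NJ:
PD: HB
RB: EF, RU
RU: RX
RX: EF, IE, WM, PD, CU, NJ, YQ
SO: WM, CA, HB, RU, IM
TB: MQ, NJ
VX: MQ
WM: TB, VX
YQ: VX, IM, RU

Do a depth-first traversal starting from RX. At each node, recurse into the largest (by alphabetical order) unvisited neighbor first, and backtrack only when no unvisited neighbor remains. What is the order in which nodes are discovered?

Visit RX
RX → YQ
YQ → VX
VX → MQ
MQ → SO
SO → WM
WM → TB
TB → NJ
SO → RU
SO → IM
SO → HB
HB → CU
CU → RB
RB → EF
SO → CA
CA → PD
CA → IE

RX, YQ, VX, MQ, SO, WM, TB, NJ, RU, IM, HB, CU, RB, EF, CA, PD, IE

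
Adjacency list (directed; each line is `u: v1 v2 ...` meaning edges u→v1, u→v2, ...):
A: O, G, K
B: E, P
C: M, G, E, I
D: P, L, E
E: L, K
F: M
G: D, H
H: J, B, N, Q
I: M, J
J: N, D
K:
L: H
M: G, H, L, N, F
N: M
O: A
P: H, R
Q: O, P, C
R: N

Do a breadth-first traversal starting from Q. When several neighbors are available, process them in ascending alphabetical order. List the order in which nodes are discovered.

Q → C → O → P → E → G → I → M → A → H → R → K → L → D → J → F → N → B

Visit Q; enqueue C, O, P → queue [C, O, P]
Visit C; enqueue E, G, I, M → queue [O, P, E, G, I, M]
Visit O; enqueue A → queue [P, E, G, I, M, A]
Visit P; enqueue H, R → queue [E, G, I, M, A, H, R]
Visit E; enqueue K, L → queue [G, I, M, A, H, R, K, L]
Visit G; enqueue D → queue [I, M, A, H, R, K, L, D]
Visit I; enqueue J → queue [M, A, H, R, K, L, D, J]
Visit M; enqueue F, N → queue [A, H, R, K, L, D, J, F, N]
Visit A → queue [H, R, K, L, D, J, F, N]
Visit H; enqueue B → queue [R, K, L, D, J, F, N, B]
Visit R → queue [K, L, D, J, F, N, B]
Visit K → queue [L, D, J, F, N, B]
Visit L → queue [D, J, F, N, B]
Visit D → queue [J, F, N, B]
Visit J → queue [F, N, B]
Visit F → queue [N, B]
Visit N → queue [B]
Visit B → queue []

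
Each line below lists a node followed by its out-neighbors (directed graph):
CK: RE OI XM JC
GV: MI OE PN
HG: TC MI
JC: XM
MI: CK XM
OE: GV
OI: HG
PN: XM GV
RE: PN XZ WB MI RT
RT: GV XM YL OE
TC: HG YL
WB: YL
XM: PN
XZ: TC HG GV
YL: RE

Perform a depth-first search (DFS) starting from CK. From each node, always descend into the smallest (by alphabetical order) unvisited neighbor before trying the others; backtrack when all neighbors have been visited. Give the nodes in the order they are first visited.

CK JC XM PN GV MI OE OI HG TC YL RE RT WB XZ

Visit CK
CK → JC
JC → XM
XM → PN
PN → GV
GV → MI
GV → OE
CK → OI
OI → HG
HG → TC
TC → YL
YL → RE
RE → RT
RE → WB
RE → XZ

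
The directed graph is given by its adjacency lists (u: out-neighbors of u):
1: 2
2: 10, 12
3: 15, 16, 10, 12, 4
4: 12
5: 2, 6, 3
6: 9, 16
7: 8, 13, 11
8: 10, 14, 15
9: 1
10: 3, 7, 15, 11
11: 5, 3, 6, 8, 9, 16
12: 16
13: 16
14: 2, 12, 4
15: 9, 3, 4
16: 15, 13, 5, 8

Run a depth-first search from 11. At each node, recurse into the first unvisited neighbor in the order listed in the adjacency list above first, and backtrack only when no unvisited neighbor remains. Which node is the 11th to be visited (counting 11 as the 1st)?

16

Visit 11
11 → 5
5 → 2
2 → 10
10 → 3
3 → 15
15 → 9
9 → 1
15 → 4
4 → 12
12 → 16
16 → 13
16 → 8
8 → 14
10 → 7
5 → 6

Visit order: 11, 5, 2, 10, 3, 15, 9, 1, 4, 12, 16, 13, 8, 14, 7, 6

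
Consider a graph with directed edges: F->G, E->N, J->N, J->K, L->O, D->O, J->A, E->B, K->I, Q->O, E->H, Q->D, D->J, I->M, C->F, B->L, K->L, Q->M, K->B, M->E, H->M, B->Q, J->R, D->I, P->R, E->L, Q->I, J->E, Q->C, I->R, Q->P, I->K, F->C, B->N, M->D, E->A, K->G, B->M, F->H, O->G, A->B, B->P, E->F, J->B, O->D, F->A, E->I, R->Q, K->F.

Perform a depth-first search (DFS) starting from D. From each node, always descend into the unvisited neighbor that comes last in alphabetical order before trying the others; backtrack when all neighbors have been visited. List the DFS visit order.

Visit D
D → O
O → G
D → J
J → R
R → Q
Q → P
Q → M
M → E
E → N
E → L
E → I
I → K
K → F
F → H
F → C
F → A
A → B

D O G J R Q P M E N L I K F H C A B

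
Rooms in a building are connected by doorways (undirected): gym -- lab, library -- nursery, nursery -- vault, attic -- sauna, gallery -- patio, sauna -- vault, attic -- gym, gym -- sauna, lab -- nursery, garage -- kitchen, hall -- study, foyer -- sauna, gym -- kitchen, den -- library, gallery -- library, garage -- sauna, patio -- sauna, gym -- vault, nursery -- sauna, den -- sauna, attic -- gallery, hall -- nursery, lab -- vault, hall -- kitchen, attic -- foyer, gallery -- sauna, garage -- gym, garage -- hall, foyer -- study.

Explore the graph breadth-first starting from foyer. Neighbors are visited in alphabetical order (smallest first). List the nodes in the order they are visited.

foyer, attic, sauna, study, gallery, gym, den, garage, nursery, patio, vault, hall, library, kitchen, lab

Visit foyer; enqueue attic, sauna, study → queue [attic, sauna, study]
Visit attic; enqueue gallery, gym → queue [sauna, study, gallery, gym]
Visit sauna; enqueue den, garage, nursery, patio, vault → queue [study, gallery, gym, den, garage, nursery, patio, vault]
Visit study; enqueue hall → queue [gallery, gym, den, garage, nursery, patio, vault, hall]
Visit gallery; enqueue library → queue [gym, den, garage, nursery, patio, vault, hall, library]
Visit gym; enqueue kitchen, lab → queue [den, garage, nursery, patio, vault, hall, library, kitchen, lab]
Visit den → queue [garage, nursery, patio, vault, hall, library, kitchen, lab]
Visit garage → queue [nursery, patio, vault, hall, library, kitchen, lab]
Visit nursery → queue [patio, vault, hall, library, kitchen, lab]
Visit patio → queue [vault, hall, library, kitchen, lab]
Visit vault → queue [hall, library, kitchen, lab]
Visit hall → queue [library, kitchen, lab]
Visit library → queue [kitchen, lab]
Visit kitchen → queue [lab]
Visit lab → queue []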